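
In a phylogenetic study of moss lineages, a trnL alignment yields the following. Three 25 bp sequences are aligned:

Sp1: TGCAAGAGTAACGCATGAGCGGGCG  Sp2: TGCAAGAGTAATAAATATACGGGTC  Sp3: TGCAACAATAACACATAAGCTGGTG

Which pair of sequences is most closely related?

Sp1 and Sp3

Sp1–Sp2: 8/25 differ, p = 0.320, d = 0.417.
Sp1–Sp3: 6/25 differ, p = 0.240, d = 0.289.
Sp2–Sp3: 8/25 differ, p = 0.320, d = 0.417.
The smallest distance is between Sp1 and Sp3.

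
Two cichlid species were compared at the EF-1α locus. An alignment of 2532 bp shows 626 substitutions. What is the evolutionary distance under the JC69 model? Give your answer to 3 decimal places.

0.300

p = 626/2532 ≈ 0.247235.
d = −(3/4) ln(1 − 4p/3) = −0.75 ln(1 − 0.329647) = −0.75 ln(0.670353)
  = −0.75 × (-0.399951) = 0.299963 substitutions/site.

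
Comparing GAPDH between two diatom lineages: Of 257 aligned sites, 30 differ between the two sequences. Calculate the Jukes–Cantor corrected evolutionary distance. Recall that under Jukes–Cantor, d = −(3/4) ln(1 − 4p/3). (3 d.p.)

0.127

p = 30/257 ≈ 0.116732.
d = −(3/4) ln(1 − 4p/3) = −0.75 ln(1 − 0.155643) = −0.75 ln(0.844357)
  = −0.75 × (-0.169180) = 0.126885 substitutions/site.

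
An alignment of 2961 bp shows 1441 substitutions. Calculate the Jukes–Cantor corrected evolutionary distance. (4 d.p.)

p = 1441/2961 ≈ 0.48666.
d = −(3/4) ln(1 − 4p/3) = −0.75 ln(1 − 0.64888) = −0.75 ln(0.35112)
  = −0.75 × (-1.046627) = 0.784970 substitutions/site.

0.7850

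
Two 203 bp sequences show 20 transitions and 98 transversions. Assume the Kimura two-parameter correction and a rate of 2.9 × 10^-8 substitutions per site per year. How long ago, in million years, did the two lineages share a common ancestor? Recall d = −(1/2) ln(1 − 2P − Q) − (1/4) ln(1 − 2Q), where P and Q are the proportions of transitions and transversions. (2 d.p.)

P = 20/203 ≈ 0.098522 and Q = 98/203 ≈ 0.482759.
Under the Kimura two-parameter model, d = −½ ln(1 − 2P − Q) − ¼ ln(1 − 2Q).
1 − 2P − Q = 0.320197, giving −½ ln(0.320197) = 0.569409.
1 − 2Q = 0.034482, giving −¼ ln(0.034482) = 0.841829.
d = 0.569409 + 0.841829 = 1.411238.
Under a molecular clock d = 2μt, so t = d/(2μ) = 1.411238 / (2 × 2.9 × 10^-8) = 24.33 million years.

24.33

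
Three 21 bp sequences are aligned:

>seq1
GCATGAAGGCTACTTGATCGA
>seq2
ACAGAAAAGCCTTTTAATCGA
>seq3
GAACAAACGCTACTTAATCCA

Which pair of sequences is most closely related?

seq1–seq2: 8/21 differ, p = 0.381, d = 0.532.
seq1–seq3: 6/21 differ, p = 0.286, d = 0.360.
seq2–seq3: 8/21 differ, p = 0.381, d = 0.532.
The smallest distance is between seq1 and seq3.

seq1 and seq3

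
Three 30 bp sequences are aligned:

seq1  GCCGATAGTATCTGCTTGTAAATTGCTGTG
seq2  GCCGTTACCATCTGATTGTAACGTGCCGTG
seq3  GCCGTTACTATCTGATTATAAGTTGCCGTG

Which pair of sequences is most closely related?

seq1–seq2: 7/30 differ, p = 0.233, d = 0.280.
seq1–seq3: 6/30 differ, p = 0.200, d = 0.233.
seq2–seq3: 4/30 differ, p = 0.133, d = 0.147.
The smallest distance is between seq2 and seq3.

seq2 and seq3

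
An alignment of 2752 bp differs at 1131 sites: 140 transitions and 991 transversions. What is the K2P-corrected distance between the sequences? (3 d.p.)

P = 140/2752 ≈ 0.050872 and Q = 991/2752 ≈ 0.360102.
Under the Kimura two-parameter model, d = −½ ln(1 − 2P − Q) − ¼ ln(1 − 2Q).
1 − 2P − Q = 0.538154, giving −½ ln(0.538154) = 0.309805.
1 − 2Q = 0.279796, giving −¼ ln(0.279796) = 0.318424.
d = 0.309805 + 0.318424 = 0.628229.

0.628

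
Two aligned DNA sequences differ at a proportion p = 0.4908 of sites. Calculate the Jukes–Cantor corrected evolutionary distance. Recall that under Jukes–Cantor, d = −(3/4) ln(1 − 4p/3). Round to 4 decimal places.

d = −(3/4) ln(1 − 4p/3) = −0.75 ln(1 − 0.6544) = −0.75 ln(0.3456)
  = −0.75 × (-1.062473) = 0.796855 substitutions/site.

0.7969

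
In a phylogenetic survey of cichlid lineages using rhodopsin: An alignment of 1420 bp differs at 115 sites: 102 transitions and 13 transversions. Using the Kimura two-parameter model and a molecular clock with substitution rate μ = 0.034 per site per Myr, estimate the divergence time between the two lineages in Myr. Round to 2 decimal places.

P = 102/1420 ≈ 0.071831 and Q = 13/1420 ≈ 0.009155.
Under the Kimura two-parameter model, d = −½ ln(1 − 2P − Q) − ¼ ln(1 − 2Q).
1 − 2P − Q = 0.847183, giving −½ ln(0.847183) = 0.082919.
1 − 2Q = 0.98169, giving −¼ ln(0.98169) = 0.004620.
d = 0.082919 + 0.004620 = 0.087539.
Under a molecular clock d = 2μt, so t = d/(2μ) = 0.087539 / (2 × 0.034) = 1.29 Myr.

1.29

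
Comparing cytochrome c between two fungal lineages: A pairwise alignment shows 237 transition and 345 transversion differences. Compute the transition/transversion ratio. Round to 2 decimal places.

0.69

R = 237/345 = 0.686956… ≈ 0.69 (to 2 d.p.).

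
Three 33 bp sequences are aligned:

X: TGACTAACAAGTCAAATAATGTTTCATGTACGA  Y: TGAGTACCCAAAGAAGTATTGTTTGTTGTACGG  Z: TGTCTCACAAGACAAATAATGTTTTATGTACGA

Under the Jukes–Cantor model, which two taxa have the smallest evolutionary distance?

X–Y: 11/33 differ, p = 0.333, d = 0.441.
X–Z: 4/33 differ, p = 0.121, d = 0.132.
Y–Z: 12/33 differ, p = 0.364, d = 0.497.
The smallest distance is between X and Z.

X and Z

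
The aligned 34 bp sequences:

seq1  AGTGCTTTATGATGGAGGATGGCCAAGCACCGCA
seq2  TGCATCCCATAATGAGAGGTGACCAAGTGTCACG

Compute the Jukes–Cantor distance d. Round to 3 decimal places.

The sequences differ at 18 of 34 sites, so p = 18/34 ≈ 0.529412.
d = −(3/4) ln(1 − 4p/3) = −0.75 ln(1 − 0.705883) = −0.75 ln(0.294117)
  = −0.75 × (-1.223778) = 0.917834 substitutions/site.

0.918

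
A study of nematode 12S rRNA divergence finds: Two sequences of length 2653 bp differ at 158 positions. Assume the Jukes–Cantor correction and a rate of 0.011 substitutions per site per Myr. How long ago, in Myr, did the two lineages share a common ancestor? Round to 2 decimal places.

2.82

p = 158/2653 ≈ 0.059555.
d = −(3/4) ln(1 − 4p/3) = −0.75 ln(1 − 0.079407) = −0.75 ln(0.920593)
  = −0.75 × (-0.082737) = 0.062053 substitutions/site.
Under a molecular clock d = 2μt, so t = d/(2μ) = 0.062053 / (2 × 0.011) = 2.82 Myr.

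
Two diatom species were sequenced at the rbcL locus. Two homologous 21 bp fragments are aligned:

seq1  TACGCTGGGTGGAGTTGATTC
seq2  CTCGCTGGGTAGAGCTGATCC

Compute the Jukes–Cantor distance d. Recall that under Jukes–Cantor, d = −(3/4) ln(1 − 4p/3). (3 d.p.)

The sequences differ at 5 of 21 sites (1, 2, 11, 15, 20), so p = 5/21 ≈ 0.238095.
d = −(3/4) ln(1 − 4p/3) = −0.75 ln(1 − 0.31746) = −0.75 ln(0.68254)
  = −0.75 × (-0.381934) = 0.286451 substitutions/site.

0.286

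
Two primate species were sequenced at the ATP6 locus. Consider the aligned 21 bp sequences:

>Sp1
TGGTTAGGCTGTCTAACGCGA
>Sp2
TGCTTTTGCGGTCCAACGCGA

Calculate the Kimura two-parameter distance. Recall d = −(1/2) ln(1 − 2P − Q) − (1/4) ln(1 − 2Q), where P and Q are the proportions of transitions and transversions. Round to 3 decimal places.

0.288

Of 21 sites, 1 differences are transitions and 4 are transversions, so P = 1/21 ≈ 0.047619 and Q = 4/21 ≈ 0.190476.
Under the Kimura two-parameter model, d = −½ ln(1 − 2P − Q) − ¼ ln(1 − 2Q).
1 − 2P − Q = 0.714286, giving −½ ln(0.714286) = 0.168236.
1 − 2Q = 0.619048, giving −¼ ln(0.619048) = 0.119893.
d = 0.168236 + 0.119893 = 0.288129.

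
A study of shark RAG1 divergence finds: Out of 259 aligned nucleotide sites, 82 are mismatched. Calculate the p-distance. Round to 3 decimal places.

0.317

p = 82/259 = 0.316602… ≈ 0.317 (to 3 d.p.).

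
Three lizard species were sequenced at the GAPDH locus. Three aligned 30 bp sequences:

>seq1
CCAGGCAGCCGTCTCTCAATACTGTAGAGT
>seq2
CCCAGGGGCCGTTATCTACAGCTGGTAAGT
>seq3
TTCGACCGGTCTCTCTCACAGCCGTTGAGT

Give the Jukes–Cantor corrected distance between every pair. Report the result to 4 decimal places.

d(seq1,seq2) = 0.8240, d(seq1,seq3) = 0.6467, d(seq2,seq3) = 1.0566

seq1–seq2: 15/30 sites differ → p = 0.5, d = −0.75 ln(1 − 0.666667) = 0.823960 ≈ 0.8240.
seq1–seq3: 13/30 sites differ → p ≈ 0.433333, d = −0.75 ln(1 − 0.577777) = 0.646666 ≈ 0.6467.
seq2–seq3: 17/30 sites differ → p ≈ 0.566667, d = −0.75 ln(1 − 0.755556) = 1.056577 ≈ 1.0566.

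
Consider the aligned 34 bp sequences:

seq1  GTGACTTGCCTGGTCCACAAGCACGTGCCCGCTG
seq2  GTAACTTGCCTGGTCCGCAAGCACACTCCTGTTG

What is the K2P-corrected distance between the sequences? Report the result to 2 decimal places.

Of 34 sites, 6 differences are transitions and 1 are transversions, so P = 6/34 ≈ 0.176471 and Q = 1/34 ≈ 0.029412.
Under the Kimura two-parameter model, d = −½ ln(1 − 2P − Q) − ¼ ln(1 − 2Q).
1 − 2P − Q = 0.617646, giving −½ ln(0.617646) = 0.240920.
1 − 2Q = 0.941176, giving −¼ ln(0.941176) = 0.015156.
d = 0.240920 + 0.015156 = 0.256076.

0.26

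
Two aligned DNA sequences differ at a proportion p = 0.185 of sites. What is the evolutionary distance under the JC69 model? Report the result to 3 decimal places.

d = −(3/4) ln(1 − 4p/3) = −0.75 ln(1 − 0.246667) = −0.75 ln(0.753333)
  = −0.75 × (-0.283248) = 0.212436 substitutions/site.

0.212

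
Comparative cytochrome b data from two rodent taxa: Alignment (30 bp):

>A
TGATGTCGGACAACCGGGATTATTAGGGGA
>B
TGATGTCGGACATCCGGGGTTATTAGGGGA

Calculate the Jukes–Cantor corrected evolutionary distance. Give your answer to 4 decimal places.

0.0698

The sequences differ at 2 of 30 sites (13, 19), so p = 2/30 ≈ 0.066667.
d = −(3/4) ln(1 − 4p/3) = −0.75 ln(1 − 0.088889) = −0.75 ln(0.911111)
  = −0.75 × (-0.093091) = 0.069818 substitutions/site.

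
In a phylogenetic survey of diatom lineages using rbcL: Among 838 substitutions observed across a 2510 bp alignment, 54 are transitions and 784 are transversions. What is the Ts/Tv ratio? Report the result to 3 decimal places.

0.069

R = 54/784 = 0.068877… ≈ 0.069 (to 3 d.p.).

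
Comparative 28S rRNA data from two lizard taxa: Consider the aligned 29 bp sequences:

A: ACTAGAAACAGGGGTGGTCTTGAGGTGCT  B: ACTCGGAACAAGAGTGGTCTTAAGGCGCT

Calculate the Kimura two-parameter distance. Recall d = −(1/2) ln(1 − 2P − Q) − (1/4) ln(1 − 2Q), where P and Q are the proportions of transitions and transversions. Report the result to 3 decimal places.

Of 29 sites, 5 differences are transitions and 1 are transversions, so P = 5/29 ≈ 0.172414 and Q = 1/29 ≈ 0.034483.
Under the Kimura two-parameter model, d = −½ ln(1 − 2P − Q) − ¼ ln(1 − 2Q).
1 − 2P − Q = 0.620689, giving −½ ln(0.620689) = 0.238463.
1 − 2Q = 0.931034, giving −¼ ln(0.931034) = 0.017865.
d = 0.238463 + 0.017865 = 0.256328.

0.256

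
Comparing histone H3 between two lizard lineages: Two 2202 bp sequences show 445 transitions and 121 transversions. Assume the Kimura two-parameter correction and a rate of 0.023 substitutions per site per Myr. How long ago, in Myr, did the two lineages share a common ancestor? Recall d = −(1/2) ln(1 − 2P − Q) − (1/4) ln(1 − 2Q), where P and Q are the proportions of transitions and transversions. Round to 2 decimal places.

P = 445/2202 ≈ 0.202089 and Q = 121/2202 ≈ 0.05495.
Under the Kimura two-parameter model, d = −½ ln(1 − 2P − Q) − ¼ ln(1 − 2Q).
1 − 2P − Q = 0.540872, giving −½ ln(0.540872) = 0.307286.
1 − 2Q = 0.8901, giving −¼ ln(0.8901) = 0.029105.
d = 0.307286 + 0.029105 = 0.336391.
Under a molecular clock d = 2μt, so t = d/(2μ) = 0.336391 / (2 × 0.023) = 7.31 Myr.

7.31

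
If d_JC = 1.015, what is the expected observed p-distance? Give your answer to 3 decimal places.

p = (3/4)(1 − e^(−4d/3)) = 0.75 × (1 − e^(-1.353333)) = 0.75 × (1 − 0.258378) = 0.556217.

0.556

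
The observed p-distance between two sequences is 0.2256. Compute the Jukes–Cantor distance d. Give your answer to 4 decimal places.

d = −(3/4) ln(1 − 4p/3) = −0.75 ln(1 − 0.3008) = −0.75 ln(0.6992)
  = −0.75 × (-0.357818) = 0.268364 substitutions/site.

0.2684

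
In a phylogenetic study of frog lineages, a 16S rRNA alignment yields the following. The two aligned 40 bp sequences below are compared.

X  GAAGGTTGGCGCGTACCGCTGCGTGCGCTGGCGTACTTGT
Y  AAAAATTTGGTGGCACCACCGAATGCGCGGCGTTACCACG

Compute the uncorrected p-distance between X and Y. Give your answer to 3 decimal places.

0.500

The sequences differ at 20 of 40 positions.
p = 20/40 = 0.500.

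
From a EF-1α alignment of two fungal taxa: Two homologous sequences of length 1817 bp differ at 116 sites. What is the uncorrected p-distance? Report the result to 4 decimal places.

p = 116/1817 = 0.063841… ≈ 0.0638 (to 4 d.p.).

0.0638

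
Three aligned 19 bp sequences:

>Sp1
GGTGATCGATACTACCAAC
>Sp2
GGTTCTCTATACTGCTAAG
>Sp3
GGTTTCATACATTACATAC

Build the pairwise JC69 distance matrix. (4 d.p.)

Sp1–Sp2: 6/19 sites differ → p ≈ 0.315789, d = −0.75 ln(1 − 0.421052) = 0.409907 ≈ 0.4099.
Sp1–Sp3: 9/19 sites differ → p ≈ 0.473684, d = −0.75 ln(1 − 0.631579) = 0.748897 ≈ 0.7489.
Sp2–Sp3: 9/19 sites differ → p ≈ 0.473684, d = −0.75 ln(1 − 0.631579) = 0.748897 ≈ 0.7489.

d(Sp1,Sp2) = 0.4099, d(Sp1,Sp3) = 0.7489, d(Sp2,Sp3) = 0.7489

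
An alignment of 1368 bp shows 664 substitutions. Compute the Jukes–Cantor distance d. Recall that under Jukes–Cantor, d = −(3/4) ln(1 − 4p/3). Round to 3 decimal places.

p = 664/1368 ≈ 0.48538.
d = −(3/4) ln(1 − 4p/3) = −0.75 ln(1 − 0.647173) = −0.75 ln(0.352827)
  = −0.75 × (-1.041777) = 0.781333 substitutions/site.

0.781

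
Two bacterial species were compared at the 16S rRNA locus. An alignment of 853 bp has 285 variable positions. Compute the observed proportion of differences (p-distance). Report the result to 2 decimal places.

p = 285/853 = 0.334114… ≈ 0.33 (to 2 d.p.).

0.33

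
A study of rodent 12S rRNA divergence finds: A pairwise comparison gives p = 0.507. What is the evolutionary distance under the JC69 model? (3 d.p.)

d = −(3/4) ln(1 − 4p/3) = −0.75 ln(1 − 0.676) = −0.75 ln(0.324)
  = −0.75 × (-1.127012) = 0.845259 substitutions/site.

0.845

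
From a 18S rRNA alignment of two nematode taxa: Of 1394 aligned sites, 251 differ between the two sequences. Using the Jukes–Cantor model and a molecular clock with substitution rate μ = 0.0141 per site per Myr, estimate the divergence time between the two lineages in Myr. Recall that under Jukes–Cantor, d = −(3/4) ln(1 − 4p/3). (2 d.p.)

p = 251/1394 ≈ 0.180057.
d = −(3/4) ln(1 − 4p/3) = −0.75 ln(1 − 0.240076) = −0.75 ln(0.759924)
  = −0.75 × (-0.274537) = 0.205903 substitutions/site.
Under a molecular clock d = 2μt, so t = d/(2μ) = 0.205903 / (2 × 0.0141) = 7.30 Myr.

7.30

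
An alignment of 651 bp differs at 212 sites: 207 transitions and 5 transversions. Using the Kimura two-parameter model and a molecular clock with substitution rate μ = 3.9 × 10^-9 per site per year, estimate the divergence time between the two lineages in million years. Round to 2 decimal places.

66.64

P = 207/651 ≈ 0.317972 and Q = 5/651 ≈ 0.00768.
Under the Kimura two-parameter model, d = −½ ln(1 − 2P − Q) − ¼ ln(1 − 2Q).
1 − 2P − Q = 0.356376, giving −½ ln(0.356376) = 0.515884.
1 − 2Q = 0.98464, giving −¼ ln(0.98464) = 0.003870.
d = 0.515884 + 0.003870 = 0.519754.
Under a molecular clock d = 2μt, so t = d/(2μ) = 0.519754 / (2 × 3.9 × 10^-9) = 66.64 million years.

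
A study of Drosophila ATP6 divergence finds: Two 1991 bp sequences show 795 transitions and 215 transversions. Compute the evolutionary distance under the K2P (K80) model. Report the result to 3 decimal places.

P = 795/1991 ≈ 0.399297 and Q = 215/1991 ≈ 0.107986.
Under the Kimura two-parameter model, d = −½ ln(1 − 2P − Q) − ¼ ln(1 − 2Q).
1 − 2P − Q = 0.09342, giving −½ ln(0.09342) = 1.185325.
1 − 2Q = 0.784028, giving −¼ ln(0.784028) = 0.060828.
d = 1.185325 + 0.060828 = 1.246153.

1.246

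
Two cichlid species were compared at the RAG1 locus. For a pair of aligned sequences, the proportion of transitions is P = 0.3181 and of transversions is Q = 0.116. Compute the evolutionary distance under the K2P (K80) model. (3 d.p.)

0.764

Under the Kimura two-parameter model, d = −½ ln(1 − 2P − Q) − ¼ ln(1 − 2Q).
1 − 2P − Q = 0.2478, giving −½ ln(0.2478) = 0.697567.
1 − 2Q = 0.768, giving −¼ ln(0.768) = 0.065991.
d = 0.697567 + 0.065991 = 0.763558.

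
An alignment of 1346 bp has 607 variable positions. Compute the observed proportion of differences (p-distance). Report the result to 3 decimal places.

0.451

p = 607/1346 = 0.450965… ≈ 0.451 (to 3 d.p.).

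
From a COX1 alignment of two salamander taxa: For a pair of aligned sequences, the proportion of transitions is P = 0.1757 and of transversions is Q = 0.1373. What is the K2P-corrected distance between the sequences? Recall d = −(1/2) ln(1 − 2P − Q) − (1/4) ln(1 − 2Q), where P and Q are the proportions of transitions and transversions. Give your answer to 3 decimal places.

0.416

Under the Kimura two-parameter model, d = −½ ln(1 − 2P − Q) − ¼ ln(1 − 2Q).
1 − 2P − Q = 0.5113, giving −½ ln(0.5113) = 0.335399.
1 − 2Q = 0.7254, giving −¼ ln(0.7254) = 0.080258.
d = 0.335399 + 0.080258 = 0.415657.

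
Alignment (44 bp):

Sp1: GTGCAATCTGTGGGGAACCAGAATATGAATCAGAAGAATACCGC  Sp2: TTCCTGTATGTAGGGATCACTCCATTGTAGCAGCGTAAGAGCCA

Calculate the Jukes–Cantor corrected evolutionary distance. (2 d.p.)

0.90

The sequences differ at 23 of 44 sites, so p = 23/44 ≈ 0.522727.
d = −(3/4) ln(1 − 4p/3) = −0.75 ln(1 − 0.696969) = −0.75 ln(0.303031)
  = −0.75 × (-1.193920) = 0.895440 substitutions/site.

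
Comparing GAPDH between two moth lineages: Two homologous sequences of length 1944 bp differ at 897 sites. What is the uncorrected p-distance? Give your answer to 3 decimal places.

p = 897/1944 = 0.461419… ≈ 0.461 (to 3 d.p.).

0.461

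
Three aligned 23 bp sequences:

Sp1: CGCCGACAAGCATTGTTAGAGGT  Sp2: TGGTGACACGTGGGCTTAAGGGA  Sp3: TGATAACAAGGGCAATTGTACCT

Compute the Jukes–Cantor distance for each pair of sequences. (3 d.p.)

d(Sp1,Sp2) = 0.892, d(Sp1,Sp3) = 1.051, d(Sp2,Sp3) = 1.051

Sp1–Sp2: 12/23 sites differ → p ≈ 0.521739, d = −0.75 ln(1 − 0.695652) = 0.892188 ≈ 0.892.
Sp1–Sp3: 13/23 sites differ → p ≈ 0.565217, d = −0.75 ln(1 − 0.753623) = 1.050669 ≈ 1.051.
Sp2–Sp3: 13/23 sites differ → p ≈ 0.565217, d = −0.75 ln(1 − 0.753623) = 1.050669 ≈ 1.051.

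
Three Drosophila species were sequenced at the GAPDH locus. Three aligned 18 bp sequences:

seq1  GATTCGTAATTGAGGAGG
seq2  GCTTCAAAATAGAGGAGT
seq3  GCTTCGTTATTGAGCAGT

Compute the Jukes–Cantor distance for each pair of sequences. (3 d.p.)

d(seq1,seq2) = 0.347, d(seq1,seq3) = 0.264, d(seq2,seq3) = 0.347

seq1–seq2: 5/18 sites differ → p ≈ 0.277778, d = −0.75 ln(1 − 0.370371) = 0.346968 ≈ 0.347.
seq1–seq3: 4/18 sites differ → p ≈ 0.222222, d = −0.75 ln(1 − 0.296296) = 0.263548 ≈ 0.264.
seq2–seq3: 5/18 sites differ → p ≈ 0.277778, d = −0.75 ln(1 − 0.370371) = 0.346968 ≈ 0.347.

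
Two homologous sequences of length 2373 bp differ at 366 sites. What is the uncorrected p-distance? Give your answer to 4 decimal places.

p = 366/2373 = 0.154235… ≈ 0.1542 (to 4 d.p.).

0.1542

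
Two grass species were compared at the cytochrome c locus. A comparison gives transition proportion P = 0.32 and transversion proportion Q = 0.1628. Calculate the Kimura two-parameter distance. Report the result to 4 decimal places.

Under the Kimura two-parameter model, d = −½ ln(1 − 2P − Q) − ¼ ln(1 − 2Q).
1 − 2P − Q = 0.1972, giving −½ ln(0.1972) = 0.811768.
1 − 2Q = 0.6744, giving −¼ ln(0.6744) = 0.098483.
d = 0.811768 + 0.098483 = 0.910251.

0.9103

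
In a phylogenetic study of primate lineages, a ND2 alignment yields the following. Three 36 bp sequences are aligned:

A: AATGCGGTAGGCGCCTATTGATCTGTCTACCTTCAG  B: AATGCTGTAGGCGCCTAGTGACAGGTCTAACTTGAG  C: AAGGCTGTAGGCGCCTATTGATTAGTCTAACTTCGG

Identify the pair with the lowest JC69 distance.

A–B: 7/36 differ, p = 0.194, d = 0.225.
A–C: 6/36 differ, p = 0.167, d = 0.188.
B–C: 7/36 differ, p = 0.194, d = 0.225.
The smallest distance is between A and C.

A and C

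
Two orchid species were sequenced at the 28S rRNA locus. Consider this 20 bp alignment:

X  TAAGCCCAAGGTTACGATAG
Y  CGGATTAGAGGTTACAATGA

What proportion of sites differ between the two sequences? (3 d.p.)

0.550

The sequences differ at 11 of 20 positions.
p = 11/20 = 0.550.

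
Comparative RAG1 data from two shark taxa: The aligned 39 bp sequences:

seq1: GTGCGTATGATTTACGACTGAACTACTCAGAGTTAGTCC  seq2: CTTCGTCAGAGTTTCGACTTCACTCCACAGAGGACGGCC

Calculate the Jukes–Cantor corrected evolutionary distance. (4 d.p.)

0.4885

The sequences differ at 14 of 39 sites, so p = 14/39 ≈ 0.358974.
d = −(3/4) ln(1 − 4p/3) = −0.75 ln(1 − 0.478632) = −0.75 ln(0.521368)
  = −0.75 × (-0.651299) = 0.488474 substitutions/site.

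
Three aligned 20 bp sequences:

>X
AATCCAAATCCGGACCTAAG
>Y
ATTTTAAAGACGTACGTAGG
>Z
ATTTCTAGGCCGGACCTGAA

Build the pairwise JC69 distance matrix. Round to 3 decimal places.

X–Y: 8/20 sites differ → p = 0.4, d = −0.75 ln(1 − 0.533333) = 0.571605 ≈ 0.572.
X–Z: 7/20 sites differ → p = 0.35, d = −0.75 ln(1 − 0.466667) = 0.471457 ≈ 0.471.
Y–Z: 9/20 sites differ → p = 0.45, d = −0.75 ln(1 − 0.6) = 0.687218 ≈ 0.687.

d(X,Y) = 0.572, d(X,Z) = 0.471, d(Y,Z) = 0.687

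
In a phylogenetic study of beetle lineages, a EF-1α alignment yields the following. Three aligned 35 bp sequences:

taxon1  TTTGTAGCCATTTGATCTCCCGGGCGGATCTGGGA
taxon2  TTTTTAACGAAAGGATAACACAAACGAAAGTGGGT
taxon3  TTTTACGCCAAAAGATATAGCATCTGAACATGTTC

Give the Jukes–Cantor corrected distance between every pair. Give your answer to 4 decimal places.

d(taxon1,taxon2) = 0.7053, d(taxon1,taxon3) = 0.9650, d(taxon2,taxon3) = 0.7053

taxon1–taxon2: 16/35 sites differ → p ≈ 0.457143, d = −0.75 ln(1 − 0.609524) = 0.705292 ≈ 0.7053.
taxon1–taxon3: 19/35 sites differ → p ≈ 0.542857, d = −0.75 ln(1 − 0.723809) = 0.964997 ≈ 0.9650.
taxon2–taxon3: 16/35 sites differ → p ≈ 0.457143, d = −0.75 ln(1 − 0.609524) = 0.705292 ≈ 0.7053.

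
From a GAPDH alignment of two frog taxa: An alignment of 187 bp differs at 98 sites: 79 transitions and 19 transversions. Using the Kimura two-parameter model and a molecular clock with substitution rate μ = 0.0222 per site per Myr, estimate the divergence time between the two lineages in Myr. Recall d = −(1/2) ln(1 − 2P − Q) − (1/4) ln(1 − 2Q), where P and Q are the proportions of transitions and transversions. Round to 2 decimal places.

34.26

P = 79/187 ≈ 0.42246 and Q = 19/187 ≈ 0.101604.
Under the Kimura two-parameter model, d = −½ ln(1 − 2P − Q) − ¼ ln(1 − 2Q).
1 − 2P − Q = 0.053476, giving −½ ln(0.053476) = 1.464261.
1 − 2Q = 0.796792, giving −¼ ln(0.796792) = 0.056790.
d = 1.464261 + 0.056790 = 1.521051.
Under a molecular clock d = 2μt, so t = d/(2μ) = 1.521051 / (2 × 0.0222) = 34.26 Myr.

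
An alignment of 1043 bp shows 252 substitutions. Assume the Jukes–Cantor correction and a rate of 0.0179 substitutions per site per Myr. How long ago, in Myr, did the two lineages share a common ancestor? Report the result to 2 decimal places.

8.15

p = 252/1043 ≈ 0.241611.
d = −(3/4) ln(1 − 4p/3) = −0.75 ln(1 − 0.322148) = −0.75 ln(0.677852)
  = −0.75 × (-0.388826) = 0.291620 substitutions/site.
Under a molecular clock d = 2μt, so t = d/(2μ) = 0.291620 / (2 × 0.0179) = 8.15 Myr.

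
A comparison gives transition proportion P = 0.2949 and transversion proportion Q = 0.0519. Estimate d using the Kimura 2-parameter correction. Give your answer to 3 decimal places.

Under the Kimura two-parameter model, d = −½ ln(1 − 2P − Q) − ¼ ln(1 − 2Q).
1 − 2P − Q = 0.3583, giving −½ ln(0.3583) = 0.513192.
1 − 2Q = 0.8962, giving −¼ ln(0.8962) = 0.027398.
d = 0.513192 + 0.027398 = 0.540590.

0.541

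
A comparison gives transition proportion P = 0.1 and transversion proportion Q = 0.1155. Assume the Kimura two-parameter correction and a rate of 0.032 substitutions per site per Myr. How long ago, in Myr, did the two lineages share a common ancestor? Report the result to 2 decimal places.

Under the Kimura two-parameter model, d = −½ ln(1 − 2P − Q) − ¼ ln(1 − 2Q).
1 − 2P − Q = 0.6845, giving −½ ln(0.6845) = 0.189533.
1 − 2Q = 0.769, giving −¼ ln(0.769) = 0.065666.
d = 0.189533 + 0.065666 = 0.255199.
Under a molecular clock d = 2μt, so t = d/(2μ) = 0.255199 / (2 × 0.032) = 3.99 Myr.

3.99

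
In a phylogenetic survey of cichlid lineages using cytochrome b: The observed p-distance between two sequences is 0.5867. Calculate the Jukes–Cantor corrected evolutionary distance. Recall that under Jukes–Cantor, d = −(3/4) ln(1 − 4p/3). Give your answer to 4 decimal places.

1.1434

d = −(3/4) ln(1 − 4p/3) = −0.75 ln(1 − 0.782267) = −0.75 ln(0.217733)
  = −0.75 × (-1.524486) = 1.143365 substitutions/site.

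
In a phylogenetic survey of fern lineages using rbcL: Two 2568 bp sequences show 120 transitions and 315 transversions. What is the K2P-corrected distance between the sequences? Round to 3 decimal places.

0.192

P = 120/2568 ≈ 0.046729 and Q = 315/2568 ≈ 0.122664.
Under the Kimura two-parameter model, d = −½ ln(1 − 2P − Q) − ¼ ln(1 − 2Q).
1 − 2P − Q = 0.783878, giving −½ ln(0.783878) = 0.121751.
1 − 2Q = 0.754672, giving −¼ ln(0.754672) = 0.070368.
d = 0.121751 + 0.070368 = 0.192119.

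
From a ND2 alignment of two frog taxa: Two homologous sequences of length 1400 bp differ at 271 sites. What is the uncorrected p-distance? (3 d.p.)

p = 271/1400 = 0.193571… ≈ 0.194 (to 3 d.p.).

0.194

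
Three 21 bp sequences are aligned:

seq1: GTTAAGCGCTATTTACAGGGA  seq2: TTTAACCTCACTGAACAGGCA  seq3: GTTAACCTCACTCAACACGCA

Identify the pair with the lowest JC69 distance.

seq2 and seq3

seq1–seq2: 8/21 differ, p = 0.381, d = 0.532.
seq1–seq3: 8/21 differ, p = 0.381, d = 0.532.
seq2–seq3: 3/21 differ, p = 0.143, d = 0.158.
The smallest distance is between seq2 and seq3.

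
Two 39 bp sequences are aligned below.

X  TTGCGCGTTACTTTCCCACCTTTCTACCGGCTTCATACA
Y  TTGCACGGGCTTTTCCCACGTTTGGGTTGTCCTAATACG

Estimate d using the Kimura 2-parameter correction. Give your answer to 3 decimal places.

0.547

Of 39 sites, 7 differences are transitions and 8 are transversions, so P = 7/39 ≈ 0.179487 and Q = 8/39 ≈ 0.205128.
Under the Kimura two-parameter model, d = −½ ln(1 − 2P − Q) − ¼ ln(1 − 2Q).
1 − 2P − Q = 0.435898, giving −½ ln(0.435898) = 0.415174.
1 − 2Q = 0.589744, giving −¼ ln(0.589744) = 0.132017.
d = 0.415174 + 0.132017 = 0.547191.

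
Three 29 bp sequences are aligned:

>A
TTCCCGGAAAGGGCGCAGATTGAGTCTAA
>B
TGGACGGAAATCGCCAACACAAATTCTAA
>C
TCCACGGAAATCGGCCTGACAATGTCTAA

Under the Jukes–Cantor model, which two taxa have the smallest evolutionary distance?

B and C

A–B: 12/29 differ, p = 0.414, d = 0.602.
A–C: 11/29 differ, p = 0.379, d = 0.529.
B–C: 8/29 differ, p = 0.276, d = 0.344.
The smallest distance is between B and C.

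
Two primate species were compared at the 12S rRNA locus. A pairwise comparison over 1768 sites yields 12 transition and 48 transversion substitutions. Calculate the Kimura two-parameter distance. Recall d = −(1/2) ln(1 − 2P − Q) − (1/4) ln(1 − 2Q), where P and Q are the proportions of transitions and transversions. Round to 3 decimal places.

P = 12/1768 ≈ 0.006787 and Q = 48/1768 ≈ 0.027149.
Under the Kimura two-parameter model, d = −½ ln(1 − 2P − Q) − ¼ ln(1 − 2Q).
1 − 2P − Q = 0.959277, giving −½ ln(0.959277) = 0.020788.
1 − 2Q = 0.945702, giving −¼ ln(0.945702) = 0.013957.
d = 0.020788 + 0.013957 = 0.034745.

0.035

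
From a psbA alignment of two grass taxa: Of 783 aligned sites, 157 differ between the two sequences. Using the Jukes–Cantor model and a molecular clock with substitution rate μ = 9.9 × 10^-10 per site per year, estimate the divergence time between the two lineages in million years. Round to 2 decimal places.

p = 157/783 ≈ 0.200511.
d = −(3/4) ln(1 − 4p/3) = −0.75 ln(1 − 0.267348) = −0.75 ln(0.732652)
  = −0.75 × (-0.311084) = 0.233313 substitutions/site.
Under a molecular clock d = 2μt, so t = d/(2μ) = 0.233313 / (2 × 9.9 × 10^-10) = 117.83 million years.

117.83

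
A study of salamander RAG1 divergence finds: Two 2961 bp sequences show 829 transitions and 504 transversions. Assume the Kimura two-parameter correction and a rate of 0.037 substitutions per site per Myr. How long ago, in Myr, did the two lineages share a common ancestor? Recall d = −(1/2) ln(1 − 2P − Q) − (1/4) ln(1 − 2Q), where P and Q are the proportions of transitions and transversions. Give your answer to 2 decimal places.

10.26

P = 829/2961 ≈ 0.279973 and Q = 504/2961 ≈ 0.170213.
Under the Kimura two-parameter model, d = −½ ln(1 − 2P − Q) − ¼ ln(1 − 2Q).
1 − 2P − Q = 0.269841, giving −½ ln(0.269841) = 0.654961.
1 − 2Q = 0.659574, giving −¼ ln(0.659574) = 0.104040.
d = 0.654961 + 0.104040 = 0.759001.
Under a molecular clock d = 2μt, so t = d/(2μ) = 0.759001 / (2 × 0.037) = 10.26 Myr.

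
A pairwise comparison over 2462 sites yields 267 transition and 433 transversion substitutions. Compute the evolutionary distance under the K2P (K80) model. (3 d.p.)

P = 267/2462 ≈ 0.108448 and Q = 433/2462 ≈ 0.175873.
Under the Kimura two-parameter model, d = −½ ln(1 − 2P − Q) − ¼ ln(1 − 2Q).
1 − 2P − Q = 0.607231, giving −½ ln(0.607231) = 0.249423.
1 − 2Q = 0.648254, giving −¼ ln(0.648254) = 0.108368.
d = 0.249423 + 0.108368 = 0.357791.

0.358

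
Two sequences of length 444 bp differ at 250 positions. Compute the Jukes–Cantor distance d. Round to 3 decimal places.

p = 250/444 ≈ 0.563063.
d = −(3/4) ln(1 − 4p/3) = −0.75 ln(1 − 0.750751) = −0.75 ln(0.249249)
  = −0.75 × (-1.389303) = 1.041977 substitutions/site.

1.042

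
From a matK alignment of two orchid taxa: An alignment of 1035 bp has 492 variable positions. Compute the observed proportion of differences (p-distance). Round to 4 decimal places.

0.4754

p = 492/1035 = 0.475362… ≈ 0.4754 (to 4 d.p.).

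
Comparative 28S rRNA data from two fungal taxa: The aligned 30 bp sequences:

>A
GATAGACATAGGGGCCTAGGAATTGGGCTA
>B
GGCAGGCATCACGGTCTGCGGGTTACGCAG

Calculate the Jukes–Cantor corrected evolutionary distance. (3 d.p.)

The sequences differ at 15 of 30 sites, so p = 15/30 = 0.5.
d = −(3/4) ln(1 − 4p/3) = −0.75 ln(1 − 0.666667) = −0.75 ln(0.333333)
  = −0.75 × (-1.098613) = 0.823960 substitutions/site.

0.824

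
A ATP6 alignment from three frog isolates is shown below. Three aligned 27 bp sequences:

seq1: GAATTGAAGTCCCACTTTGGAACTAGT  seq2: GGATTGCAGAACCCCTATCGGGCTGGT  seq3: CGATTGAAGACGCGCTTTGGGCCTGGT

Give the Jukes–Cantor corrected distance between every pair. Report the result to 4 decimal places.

d(seq1,seq2) = 0.5107, d(seq1,seq3) = 0.3770, d(seq2,seq3) = 0.3770

seq1–seq2: 10/27 sites differ → p ≈ 0.37037, d = −0.75 ln(1 − 0.493827) = 0.510658 ≈ 0.5107.
seq1–seq3: 8/27 sites differ → p ≈ 0.296296, d = −0.75 ln(1 − 0.395061) = 0.376971 ≈ 0.3770.
seq2–seq3: 8/27 sites differ → p ≈ 0.296296, d = −0.75 ln(1 − 0.395061) = 0.376971 ≈ 0.3770.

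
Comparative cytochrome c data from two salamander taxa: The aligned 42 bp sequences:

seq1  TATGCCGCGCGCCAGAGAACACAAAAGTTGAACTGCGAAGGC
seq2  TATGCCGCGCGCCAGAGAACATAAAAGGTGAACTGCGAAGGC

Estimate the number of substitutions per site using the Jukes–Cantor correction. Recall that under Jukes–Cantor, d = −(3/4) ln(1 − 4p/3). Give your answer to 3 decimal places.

0.049

The sequences differ at 2 of 42 sites (22, 28), so p = 2/42 ≈ 0.047619.
d = −(3/4) ln(1 − 4p/3) = −0.75 ln(1 − 0.063492) = −0.75 ln(0.936508)
  = −0.75 × (-0.065597) = 0.049198 substitutions/site.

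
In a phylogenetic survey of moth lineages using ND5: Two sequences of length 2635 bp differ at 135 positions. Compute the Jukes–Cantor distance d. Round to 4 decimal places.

0.0531

p = 135/2635 ≈ 0.051233.
d = −(3/4) ln(1 − 4p/3) = −0.75 ln(1 − 0.068311) = −0.75 ln(0.931689)
  = −0.75 × (-0.070756) = 0.053067 substitutions/site.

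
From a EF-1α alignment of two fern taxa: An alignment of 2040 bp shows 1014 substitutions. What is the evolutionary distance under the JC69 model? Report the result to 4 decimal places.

p = 1014/2040 ≈ 0.497059.
d = −(3/4) ln(1 − 4p/3) = −0.75 ln(1 − 0.662745) = −0.75 ln(0.337255)
  = −0.75 × (-1.086916) = 0.815187 substitutions/site.

0.8152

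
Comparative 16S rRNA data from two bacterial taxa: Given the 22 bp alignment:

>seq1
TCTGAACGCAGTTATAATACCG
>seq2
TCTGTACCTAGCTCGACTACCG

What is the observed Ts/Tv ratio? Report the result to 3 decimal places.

Transitions are A↔G and C↔T; transversions are all other mismatches.
Transitions: 2. Transversions: 5.
R = 2/5 = 0.400.

0.400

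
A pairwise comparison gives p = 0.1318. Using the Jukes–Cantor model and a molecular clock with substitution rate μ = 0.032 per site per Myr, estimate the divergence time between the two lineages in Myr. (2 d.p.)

2.26

d = −(3/4) ln(1 − 4p/3) = −0.75 ln(1 − 0.175733) = −0.75 ln(0.824267)
  = −0.75 × (-0.193261) = 0.144946 substitutions/site.
Under a molecular clock d = 2μt, so t = d/(2μ) = 0.144946 / (2 × 0.032) = 2.26 Myr.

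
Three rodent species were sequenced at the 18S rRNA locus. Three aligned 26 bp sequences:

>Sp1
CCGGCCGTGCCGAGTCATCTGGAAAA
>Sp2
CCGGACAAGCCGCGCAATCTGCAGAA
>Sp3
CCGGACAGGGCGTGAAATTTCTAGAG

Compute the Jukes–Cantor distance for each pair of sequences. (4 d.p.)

d(Sp1,Sp2) = 0.3961, d(Sp1,Sp3) = 0.7166, d(Sp2,Sp3) = 0.3961

Sp1–Sp2: 8/26 sites differ → p ≈ 0.307692, d = −0.75 ln(1 − 0.410256) = 0.396050 ≈ 0.3961.
Sp1–Sp3: 12/26 sites differ → p ≈ 0.461538, d = −0.75 ln(1 − 0.615384) = 0.716632 ≈ 0.7166.
Sp2–Sp3: 8/26 sites differ → p ≈ 0.307692, d = −0.75 ln(1 − 0.410256) = 0.396050 ≈ 0.3961.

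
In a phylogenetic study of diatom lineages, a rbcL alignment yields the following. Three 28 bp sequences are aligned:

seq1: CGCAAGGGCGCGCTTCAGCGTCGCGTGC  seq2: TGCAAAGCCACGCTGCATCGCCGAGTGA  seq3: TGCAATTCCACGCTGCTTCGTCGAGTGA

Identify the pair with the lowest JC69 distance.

seq1–seq2: 9/28 differ, p = 0.321, d = 0.420.
seq1–seq3: 10/28 differ, p = 0.357, d = 0.485.
seq2–seq3: 4/28 differ, p = 0.143, d = 0.158.
The smallest distance is between seq2 and seq3.

seq2 and seq3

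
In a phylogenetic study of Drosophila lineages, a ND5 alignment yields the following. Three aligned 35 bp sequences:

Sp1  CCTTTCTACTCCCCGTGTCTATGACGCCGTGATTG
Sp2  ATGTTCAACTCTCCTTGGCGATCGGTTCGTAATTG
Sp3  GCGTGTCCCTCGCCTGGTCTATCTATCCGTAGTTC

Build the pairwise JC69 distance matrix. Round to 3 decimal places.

d(Sp1,Sp2) = 0.572, d(Sp1,Sp3) = 0.705, d(Sp2,Sp3) = 0.635

Sp1–Sp2: 14/35 sites differ → p = 0.4, d = −0.75 ln(1 − 0.533333) = 0.571605 ≈ 0.572.
Sp1–Sp3: 16/35 sites differ → p ≈ 0.457143, d = −0.75 ln(1 − 0.609524) = 0.705292 ≈ 0.705.
Sp2–Sp3: 15/35 sites differ → p ≈ 0.428571, d = −0.75 ln(1 − 0.571428) = 0.635472 ≈ 0.635.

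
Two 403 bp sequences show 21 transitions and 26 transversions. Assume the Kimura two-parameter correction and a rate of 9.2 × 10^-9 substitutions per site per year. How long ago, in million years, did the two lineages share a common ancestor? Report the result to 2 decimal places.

6.90

P = 21/403 ≈ 0.052109 and Q = 26/403 ≈ 0.064516.
Under the Kimura two-parameter model, d = −½ ln(1 − 2P − Q) − ¼ ln(1 − 2Q).
1 − 2P − Q = 0.831266, giving −½ ln(0.831266) = 0.092403.
1 − 2Q = 0.870968, giving −¼ ln(0.870968) = 0.034538.
d = 0.092403 + 0.034538 = 0.126941.
Under a molecular clock d = 2μt, so t = d/(2μ) = 0.126941 / (2 × 9.2 × 10^-9) = 6.90 million years.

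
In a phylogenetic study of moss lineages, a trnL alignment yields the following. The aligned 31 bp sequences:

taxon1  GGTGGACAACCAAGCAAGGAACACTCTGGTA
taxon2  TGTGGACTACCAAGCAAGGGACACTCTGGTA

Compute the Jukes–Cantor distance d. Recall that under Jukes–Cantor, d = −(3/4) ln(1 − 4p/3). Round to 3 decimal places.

The sequences differ at 3 of 31 sites (1, 8, 20), so p = 3/31 ≈ 0.096774.
d = −(3/4) ln(1 − 4p/3) = −0.75 ln(1 − 0.129032) = −0.75 ln(0.870968)
  = −0.75 × (-0.138150) = 0.103613 substitutions/site.

0.104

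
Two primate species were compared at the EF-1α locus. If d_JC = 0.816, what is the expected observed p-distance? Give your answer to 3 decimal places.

0.497

p = (3/4)(1 − e^(−4d/3)) = 0.75 × (1 − e^(-1.088)) = 0.75 × (1 − 0.336890) = 0.497333.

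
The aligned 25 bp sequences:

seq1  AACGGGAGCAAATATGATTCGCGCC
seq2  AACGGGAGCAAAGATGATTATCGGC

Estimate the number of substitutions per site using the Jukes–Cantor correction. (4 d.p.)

0.1800

The sequences differ at 4 of 25 sites (13, 20, 21, 24), so p = 4/25 = 0.16.
d = −(3/4) ln(1 − 4p/3) = −0.75 ln(1 − 0.213333) = −0.75 ln(0.786667)
  = −0.75 × (-0.239950) = 0.179963 substitutions/site.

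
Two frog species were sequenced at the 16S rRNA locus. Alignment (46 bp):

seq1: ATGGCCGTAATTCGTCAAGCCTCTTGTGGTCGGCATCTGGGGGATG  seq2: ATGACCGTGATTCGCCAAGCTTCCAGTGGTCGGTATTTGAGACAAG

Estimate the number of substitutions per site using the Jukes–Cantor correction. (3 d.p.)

The sequences differ at 12 of 46 sites, so p = 12/46 ≈ 0.26087.
d = −(3/4) ln(1 − 4p/3) = −0.75 ln(1 − 0.347827) = −0.75 ln(0.652173)
  = −0.75 × (-0.427445) = 0.320584 substitutions/site.

0.321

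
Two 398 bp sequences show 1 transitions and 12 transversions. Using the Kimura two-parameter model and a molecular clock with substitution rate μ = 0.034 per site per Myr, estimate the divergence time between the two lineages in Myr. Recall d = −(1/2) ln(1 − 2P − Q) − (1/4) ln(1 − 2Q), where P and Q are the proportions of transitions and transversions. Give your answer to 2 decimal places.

0.49

P = 1/398 ≈ 0.002513 and Q = 12/398 ≈ 0.030151.
Under the Kimura two-parameter model, d = −½ ln(1 − 2P − Q) − ¼ ln(1 − 2Q).
1 − 2P − Q = 0.964823, giving −½ ln(0.964823) = 0.017905.
1 − 2Q = 0.939698, giving −¼ ln(0.939698) = 0.015549.
d = 0.017905 + 0.015549 = 0.033454.
Under a molecular clock d = 2μt, so t = d/(2μ) = 0.033454 / (2 × 0.034) = 0.49 Myr.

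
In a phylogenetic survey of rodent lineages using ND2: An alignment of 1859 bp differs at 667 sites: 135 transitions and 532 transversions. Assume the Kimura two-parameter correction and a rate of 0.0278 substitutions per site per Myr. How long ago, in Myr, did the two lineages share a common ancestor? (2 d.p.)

8.90

P = 135/1859 ≈ 0.07262 and Q = 532/1859 ≈ 0.286175.
Under the Kimura two-parameter model, d = −½ ln(1 − 2P − Q) − ¼ ln(1 − 2Q).
1 − 2P − Q = 0.568585, giving −½ ln(0.568585) = 0.282302.
1 − 2Q = 0.42765, giving −¼ ln(0.42765) = 0.212363.
d = 0.282302 + 0.212363 = 0.494665.
Under a molecular clock d = 2μt, so t = d/(2μ) = 0.494665 / (2 × 0.0278) = 8.90 Myr.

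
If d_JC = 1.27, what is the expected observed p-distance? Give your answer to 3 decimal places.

p = (3/4)(1 − e^(−4d/3)) = 0.75 × (1 − e^(-1.693333)) = 0.75 × (1 − 0.183906) = 0.612071.

0.612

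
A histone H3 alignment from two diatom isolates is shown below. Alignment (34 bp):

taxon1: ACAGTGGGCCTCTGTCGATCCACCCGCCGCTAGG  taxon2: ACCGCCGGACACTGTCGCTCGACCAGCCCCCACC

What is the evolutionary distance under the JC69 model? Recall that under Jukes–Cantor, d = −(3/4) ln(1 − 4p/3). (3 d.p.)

0.477

The sequences differ at 12 of 34 sites, so p = 12/34 ≈ 0.352941.
d = −(3/4) ln(1 − 4p/3) = −0.75 ln(1 − 0.470588) = −0.75 ln(0.529412)
  = −0.75 × (-0.635988) = 0.476991 substitutions/site.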